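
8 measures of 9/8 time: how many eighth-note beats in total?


Solution.
Time signature 9/8: the bottom number 8 means the eighth note gets one count
The top number 9 means 9 eighth-note beats per measure
Total = 9 × 8 measures
= 72 eighth-note beats


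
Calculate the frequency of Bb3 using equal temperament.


Solution.
f = 440 × 2^(n/12) where n = semitones from A4
Bb3: -11 semitones from A4
f = 440 × 2^(-11/12)
f = 233.08 Hz


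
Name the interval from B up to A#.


Solution.
Letter names: B → A spans 7 letter names → a 7th
Semitones: B → A# = 11 half-steps
A 7th of 11 semitones is a major 7th
= major 7th


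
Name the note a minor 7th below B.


Reasoning:
A 7th spans 7 letter names, so from B we land on C
A minor 7th = 10 semitones below B
Spell C at that pitch: C#
= C#


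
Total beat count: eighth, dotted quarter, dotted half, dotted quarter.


Beat values:
  eighth = 0.5 beats
  dotted quarter = 1.5 beats
  dotted half = 3 beats
  dotted quarter = 1.5 beats
Sum = 0.5 + 1.5 + 3 + 1.5
= 6.5 beats


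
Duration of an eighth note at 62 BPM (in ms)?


Let's work it out.
One quarter-note beat = 60000 / BPM = 60000 / 62 ms
Eighth note = 1/2 × quarter note
Duration = 1/2 × 60000 / 62 = 30000 / 62
= 483.9 ms


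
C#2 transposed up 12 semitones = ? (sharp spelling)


Let's work it out.
C#2: chromatic position 1 in octave 2 → absolute = 2×12 + 1 = 25
Transpose up 12: 25 + 12 = 37
37 = 3×12 + 1 → C# in octave 3
Result = C#3


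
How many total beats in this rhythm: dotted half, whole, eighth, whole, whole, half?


Solution.
Beat values:
  dotted half = 3 beats
  whole = 4 beats
  eighth = 0.5 beats
  whole = 4 beats
  whole = 4 beats
  half = 2 beats
Sum = 3 + 4 + 0.5 + 4 + 4 + 2
= 17.5 beats


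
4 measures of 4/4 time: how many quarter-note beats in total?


Step by step:
Time signature 4/4: the bottom number 4 means the quarter note gets one count
The top number 4 means 4 quarter-note beats per measure
Total = 4 × 4 measures
= 16 quarter-note beats


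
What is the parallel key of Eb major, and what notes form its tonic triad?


Step by step:
Parallel keys share the same tonic but differ in mode
Eb major → parallel is Eb minor
Tonic triad of Eb minor = Eb Gb Bb
= Eb minor; triad = Eb Gb Bb


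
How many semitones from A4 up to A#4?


Solution.
Absolute semitone position = octave×12 + chromatic position
A4: 4×12 + 9 = 57
A#4: 4×12 + 10 = 58
Difference = 58 - 57 = 1
= 1 semitone


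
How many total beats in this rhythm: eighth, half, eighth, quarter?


Beat values:
  eighth = 0.5 beats
  half = 2 beats
  eighth = 0.5 beats
  quarter = 1 beat
Sum = 0.5 + 2 + 0.5 + 1
= 4 beats


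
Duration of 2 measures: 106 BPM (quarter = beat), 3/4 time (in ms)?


Let's work it out.
Quarter-note beat duration = 60000 / 106 ms
Beats per measure (3/4) = 3
One measure = 3 × 60000 / 106 = 180000 / 106 ms
2 measures = 2 × 180000 / 106 = 360000 / 106
= 3396.2 ms


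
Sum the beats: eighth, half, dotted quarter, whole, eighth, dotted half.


Beat values:
  eighth = 0.5 beats
  half = 2 beats
  dotted quarter = 1.5 beats
  whole = 4 beats
  eighth = 0.5 beats
  dotted half = 3 beats
Sum = 0.5 + 2 + 1.5 + 4 + 0.5 + 3
= 11.5 beats


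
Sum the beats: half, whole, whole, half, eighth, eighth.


Let's work it out.
Beat values:
  half = 2 beats
  whole = 4 beats
  whole = 4 beats
  half = 2 beats
  eighth = 0.5 beats
  eighth = 0.5 beats
Sum = 2 + 4 + 4 + 2 + 0.5 + 0.5
= 13 beats


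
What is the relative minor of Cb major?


Solution.
The relative minor shares the major's key signature and starts on its 6th degree
6th degree = a major 6th above the tonic; a major 6th above Cb is Ab
→ relative minor of Cb major is Ab minor
= Ab minor


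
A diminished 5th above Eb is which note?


A 5th spans 5 letter names, so from E we land on B
A diminished 5th = 6 semitones above Eb
Spell B at that pitch: Bbb
= Bbb


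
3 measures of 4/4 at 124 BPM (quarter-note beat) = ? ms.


Let's work it out.
Quarter-note beat duration = 60000 / 124 ms
Beats per measure (4/4) = 4
One measure = 4 × 60000 / 124 = 240000 / 124 ms
3 measures = 3 × 240000 / 124 = 720000 / 124
= 5806.5 ms


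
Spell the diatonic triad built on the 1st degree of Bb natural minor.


Working:
Bb natural minor scale: Bb C Db Eb F Gb Ab
Diatonic triad on degree 1 stacks scale notes 1, 3, 5: Bb Db F
Bb→Db = 3 semitones; Bb→F = 7 semitones → minor triad
= Bb Db F (minor)


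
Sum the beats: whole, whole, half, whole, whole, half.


Reasoning:
Beat values:
  whole = 4 beats
  whole = 4 beats
  half = 2 beats
  whole = 4 beats
  whole = 4 beats
  half = 2 beats
Sum = 4 + 4 + 2 + 4 + 4 + 2
= 20 beats


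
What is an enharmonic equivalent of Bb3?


Enharmonic notes sound the same pitch but are spelled with different letter names
Bb and A# name the same pitch class
= A#3


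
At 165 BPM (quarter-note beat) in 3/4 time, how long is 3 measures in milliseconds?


Reasoning:
Quarter-note beat duration = 60000 / 165 ms
Beats per measure (3/4) = 3
One measure = 3 × 60000 / 165 = 180000 / 165 ms
3 measures = 3 × 180000 / 165 = 540000 / 165
= 3272.7 ms


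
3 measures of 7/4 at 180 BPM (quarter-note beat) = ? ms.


Working:
Quarter-note beat duration = 60000 / 180 ms
Beats per measure (7/4) = 7
One measure = 7 × 60000 / 180 = 420000 / 180 ms
3 measures = 3 × 420000 / 180 = 1260000 / 180
= 7000.0 ms


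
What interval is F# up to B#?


Solution.
Letter names: F → B spans 4 letter names → a 4th
Semitones: F# → B# = 6 half-steps
A 4th of 6 semitones is an augmented 4th
= augmented 4th


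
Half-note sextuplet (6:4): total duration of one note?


Reasoning:
Sextuplet: 6 notes occupy the space of 4 half notes
Space = 4 × 2 = 8 beats
Each sextuplet note = 8 / 6 = 4/3 beats
= 4/3 beats


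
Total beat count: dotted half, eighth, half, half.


Working:
Beat values:
  dotted half = 3 beats
  eighth = 0.5 beats
  half = 2 beats
  half = 2 beats
Sum = 3 + 0.5 + 2 + 2
= 7.5 beats


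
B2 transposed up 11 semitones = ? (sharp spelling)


B2: chromatic position 11 in octave 2 → absolute = 2×12 + 11 = 35
Transpose up 11: 35 + 11 = 46
46 = 3×12 + 10 → A# in octave 3
Result = A#3


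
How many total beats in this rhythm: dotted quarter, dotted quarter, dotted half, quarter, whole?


Beat values:
  dotted quarter = 1.5 beats
  dotted quarter = 1.5 beats
  dotted half = 3 beats
  quarter = 1 beat
  whole = 4 beats
Sum = 1.5 + 1.5 + 3 + 1 + 4
= 11 beats


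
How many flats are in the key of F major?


Solution.
Flat major keys: C(0), F(1), Bb(2), Eb(3), Ab(4), Db(5), Gb(6), Cb(7)
F major has 1 flat
Order of flats: Bb Eb Ab Db Gb Cb Fb → first 1: Bb
= 1 flat


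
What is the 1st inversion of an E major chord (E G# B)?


Working:
Root position: E G# B
1st inversion: move root up an octave
Bass note: G#
Notes (bottom to top) = G# B E


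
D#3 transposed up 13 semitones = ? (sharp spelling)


Let's work it out.
D#3: chromatic position 3 in octave 3 → absolute = 3×12 + 3 = 39
Transpose up 13: 39 + 13 = 52
52 = 4×12 + 4 → E in octave 4
Result = E4


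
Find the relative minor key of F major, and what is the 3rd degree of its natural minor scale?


Solution.
The relative minor shares the major's key signature and starts on its 6th degree
6th degree = a major 6th above the tonic; a major 6th above F is D
→ relative minor of F major is D minor
D natural minor scale: D E F G A Bb C
= D minor; 3rd degree = F


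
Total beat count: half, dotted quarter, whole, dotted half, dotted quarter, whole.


Beat values:
  half = 2 beats
  dotted quarter = 1.5 beats
  whole = 4 beats
  dotted half = 3 beats
  dotted quarter = 1.5 beats
  whole = 4 beats
Sum = 2 + 1.5 + 4 + 3 + 1.5 + 4
= 16 beats


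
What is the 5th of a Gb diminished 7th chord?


Reasoning:
Diminished 7th chord = root + minor 3rd + diminished 5th + diminished 7th
Seventh chords stack in thirds, so the letter names are G-B-D-F
Root: Gb
Minor 3rd above Gb: Bbb
Diminished 5th above Gb: Dbb
Diminished 7th above Gb: Fbb
The 5th = Dbb


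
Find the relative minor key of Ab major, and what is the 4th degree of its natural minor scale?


Solution.
The relative minor shares the major's key signature and starts on its 6th degree
6th degree = a major 6th above the tonic; a major 6th above Ab is F
→ relative minor of Ab major is F minor
F natural minor scale: F G Ab Bb C Db Eb
= F minor; 4th degree = Bb


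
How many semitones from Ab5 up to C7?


Let's work it out.
Absolute semitone position = octave×12 + chromatic position
Ab5: 5×12 + 8 = 68
C7: 7×12 + 0 = 84
Difference = 84 - 68 = 16
= 16 semitones


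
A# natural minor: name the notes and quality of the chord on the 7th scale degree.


Let's work it out.
A# natural minor scale: A# B# C# D# E# F# G#
Diatonic triad on degree 7 stacks scale notes 7, 2, 4: G# B# D#
G#→B# = 4 semitones; G#→D# = 7 semitones → major triad
= G# B# D# (major)


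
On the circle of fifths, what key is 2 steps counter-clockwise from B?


Let's work it out.
Each counter-clockwise step moves down a perfect 5th (= up a perfect 4th)
From B: B → E → A
= A


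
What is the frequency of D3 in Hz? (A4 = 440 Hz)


Step by step:
f = 440 × 2^(n/12) where n = semitones from A4
D3: -19 semitones from A4
f = 440 × 2^(-19/12)
f = 146.83 Hz


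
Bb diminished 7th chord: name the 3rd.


Let's work it out.
Diminished 7th chord = root + minor 3rd + diminished 5th + diminished 7th
Seventh chords stack in thirds, so the letter names are B-D-F-A
Root: Bb
Minor 3rd above Bb: Db
Diminished 5th above Bb: Fb
Diminished 7th above Bb: Abb
The 3rd = Db


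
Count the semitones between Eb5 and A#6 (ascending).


Absolute semitone position = octave×12 + chromatic position
Eb5: 5×12 + 3 = 63
A#6: 6×12 + 10 = 82
Difference = 82 - 63 = 19
= 19 semitones


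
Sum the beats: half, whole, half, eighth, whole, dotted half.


Beat values:
  half = 2 beats
  whole = 4 beats
  half = 2 beats
  eighth = 0.5 beats
  whole = 4 beats
  dotted half = 3 beats
Sum = 2 + 4 + 2 + 0.5 + 4 + 3
= 15.5 beats


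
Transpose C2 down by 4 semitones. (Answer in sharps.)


C2: chromatic position 0 in octave 2 → absolute = 2×12 + 0 = 24
Transpose down 4: 24 - 4 = 20
20 = 1×12 + 8 → G# in octave 1
Result = G#1


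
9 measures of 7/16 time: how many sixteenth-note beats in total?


Solution.
Time signature 7/16: the bottom number 16 means the sixteenth note gets one count
The top number 7 means 7 sixteenth-note beats per measure
Total = 7 × 9 measures
= 63 sixteenth-note beats


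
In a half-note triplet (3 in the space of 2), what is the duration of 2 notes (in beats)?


Triplet: 3 notes occupy the space of 2 half notes
Space = 2 × 2 = 4 beats
Each triplet note = 4 / 3 = 4/3 beats
2 notes = 2 × 4/3 = 8/3
= 8/3 beats


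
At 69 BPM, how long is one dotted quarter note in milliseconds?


One quarter-note beat = 60000 / BPM = 60000 / 69 ms
Dotted quarter note = 3/2 × quarter note
Duration = 3/2 × 60000 / 69 = 90000 / 69
= 1304.3 ms


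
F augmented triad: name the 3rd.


Augmented triad = root + major 3rd (4 semitones) + augmented 5th (8 semitones)
A triad on F stacks thirds, so the chord tones use letter names F-A-C
Root: F
Major 3rd above F: A
Augmented 5th above F: C#
The 3rd = A


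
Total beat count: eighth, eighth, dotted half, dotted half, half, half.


Working:
Beat values:
  eighth = 0.5 beats
  eighth = 0.5 beats
  dotted half = 3 beats
  dotted half = 3 beats
  half = 2 beats
  half = 2 beats
Sum = 0.5 + 0.5 + 3 + 3 + 2 + 2
= 11 beats


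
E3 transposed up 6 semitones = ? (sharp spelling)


Solution.
E3: chromatic position 4 in octave 3 → absolute = 3×12 + 4 = 40
Transpose up 6: 40 + 6 = 46
46 = 3×12 + 10 → A# in octave 3
Result = A#3


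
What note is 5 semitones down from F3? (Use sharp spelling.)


Reasoning:
F3: chromatic position 5 in octave 3 → absolute = 3×12 + 5 = 41
Transpose down 5: 41 - 5 = 36
36 = 3×12 + 0 → C in octave 3
Result = C3


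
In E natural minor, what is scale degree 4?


Natural minor scale pattern: W-H-W-W-H-W-W (2-1-2-2-1-2-2 semitones)
Starting from E:
  E + 2 semitones → F#
  F# + 1 semitone → G
  G + 2 semitones → A
  A + 2 semitones → B
  B + 1 semitone → C
  C + 2 semitones → D
  D + 2 semitones → E
Scale: E F# G A B C D
Degree 4 = A


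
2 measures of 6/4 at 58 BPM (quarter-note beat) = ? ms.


Quarter-note beat duration = 60000 / 58 ms
Beats per measure (6/4) = 6
One measure = 6 × 60000 / 58 = 360000 / 58 ms
2 measures = 2 × 360000 / 58 = 720000 / 58
= 12413.8 ms


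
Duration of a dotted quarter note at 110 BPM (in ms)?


Let's work it out.
One quarter-note beat = 60000 / BPM = 60000 / 110 ms
Dotted quarter note = 3/2 × quarter note
Duration = 3/2 × 60000 / 110 = 90000 / 110
= 818.2 ms


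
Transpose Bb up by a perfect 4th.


perfect 4th: 4 letter names, 5 semitones
Letter: B + 3 → E
Pitch: Bb + 5 semitones, spelled as an E → Eb
= Eb


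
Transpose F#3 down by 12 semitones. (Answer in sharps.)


Step by step:
F#3: chromatic position 6 in octave 3 → absolute = 3×12 + 6 = 42
Transpose down 12: 42 - 12 = 30
30 = 2×12 + 6 → F# in octave 2
Result = F#2


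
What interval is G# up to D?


Letter names: G → D spans 5 letter names → a 5th
Semitones: G# → D = 6 half-steps
A 5th of 6 semitones is a diminished 5th
= diminished 5th


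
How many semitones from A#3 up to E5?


Working:
Absolute semitone position = octave×12 + chromatic position
A#3: 3×12 + 10 = 46
E5: 5×12 + 4 = 64
Difference = 64 - 46 = 18
= 18 semitones


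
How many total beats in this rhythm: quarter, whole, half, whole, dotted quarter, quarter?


Beat values:
  quarter = 1 beat
  whole = 4 beats
  half = 2 beats
  whole = 4 beats
  dotted quarter = 1.5 beats
  quarter = 1 beat
Sum = 1 + 4 + 2 + 4 + 1.5 + 1
= 13.5 beats


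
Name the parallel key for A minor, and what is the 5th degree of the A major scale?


Parallel keys share the same tonic but differ in mode
A minor → parallel is A major
A major scale: A B C# D E F# G#
= A major; 5th degree = E


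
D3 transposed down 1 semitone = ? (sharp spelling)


D3: chromatic position 2 in octave 3 → absolute = 3×12 + 2 = 38
Transpose down 1: 38 - 1 = 37
37 = 3×12 + 1 → C# in octave 3
Result = C#3


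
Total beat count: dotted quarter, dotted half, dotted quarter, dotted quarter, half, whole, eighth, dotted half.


Reasoning:
Beat values:
  dotted quarter = 1.5 beats
  dotted half = 3 beats
  dotted quarter = 1.5 beats
  dotted quarter = 1.5 beats
  half = 2 beats
  whole = 4 beats
  eighth = 0.5 beats
  dotted half = 3 beats
Sum = 1.5 + 3 + 1.5 + 1.5 + 2 + 4 + 0.5 + 3
= 17 beats


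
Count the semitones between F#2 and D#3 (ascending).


Let's work it out.
Absolute semitone position = octave×12 + chromatic position
F#2: 2×12 + 6 = 30
D#3: 3×12 + 3 = 39
Difference = 39 - 30 = 9
= 9 semitones


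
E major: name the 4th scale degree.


Step by step:
Major scale pattern: W-W-H-W-W-W-H (2-2-1-2-2-2-1 semitones)
Starting from E:
  E + 2 semitones → F#
  F# + 2 semitones → G#
  G# + 1 semitone → A
  A + 2 semitones → B
  B + 2 semitones → C#
  C# + 2 semitones → D#
  D# + 1 semitone → E
Scale: E F# G# A B C# D#
Degree 4 = A


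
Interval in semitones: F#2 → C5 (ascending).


Reasoning:
Absolute semitone position = octave×12 + chromatic position
F#2: 2×12 + 6 = 30
C5: 5×12 + 0 = 60
Difference = 60 - 30 = 30
= 30 semitones


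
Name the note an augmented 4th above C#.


A 4th spans 4 letter names, so from C we land on F
An augmented 4th = 6 semitones above C#
Spell F at that pitch: F##
= F##


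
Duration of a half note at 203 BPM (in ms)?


Step by step:
One quarter-note beat = 60000 / BPM = 60000 / 203 ms
Half note = 2 × quarter note
Duration = 2 × 60000 / 203 = 120000 / 203
= 591.1 ms


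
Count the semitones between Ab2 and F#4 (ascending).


Working:
Absolute semitone position = octave×12 + chromatic position
Ab2: 2×12 + 8 = 32
F#4: 4×12 + 6 = 54
Difference = 54 - 32 = 22
= 22 semitones


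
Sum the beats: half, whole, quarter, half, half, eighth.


Reasoning:
Beat values:
  half = 2 beats
  whole = 4 beats
  quarter = 1 beat
  half = 2 beats
  half = 2 beats
  eighth = 0.5 beats
Sum = 2 + 4 + 1 + 2 + 2 + 0.5
= 11.5 beats


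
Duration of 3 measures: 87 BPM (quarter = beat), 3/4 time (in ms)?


Quarter-note beat duration = 60000 / 87 ms
Beats per measure (3/4) = 3
One measure = 3 × 60000 / 87 = 180000 / 87 ms
3 measures = 3 × 180000 / 87 = 540000 / 87
= 6206.9 ms


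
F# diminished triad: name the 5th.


Reasoning:
Diminished triad = root + minor 3rd (3 semitones) + diminished 5th (6 semitones)
A triad on F# stacks thirds, so the chord tones use letter names F-A-C
Root: F#
Minor 3rd above F#: A
Diminished 5th above F#: C
The 5th = C


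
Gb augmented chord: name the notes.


Augmented triad = root + major 3rd (4 semitones) + augmented 5th (8 semitones)
A triad on Gb stacks thirds, so the chord tones use letter names G-B-D
Root: Gb
Major 3rd above Gb: Bb
Augmented 5th above Gb: D
Chord = Gb Bb D


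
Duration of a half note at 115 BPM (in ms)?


Let's work it out.
One quarter-note beat = 60000 / BPM = 60000 / 115 ms
Half note = 2 × quarter note
Duration = 2 × 60000 / 115 = 120000 / 115
= 1043.5 ms


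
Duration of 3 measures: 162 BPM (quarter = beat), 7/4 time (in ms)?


Quarter-note beat duration = 60000 / 162 ms
Beats per measure (7/4) = 7
One measure = 7 × 60000 / 162 = 420000 / 162 ms
3 measures = 3 × 420000 / 162 = 1260000 / 162
= 7777.8 ms


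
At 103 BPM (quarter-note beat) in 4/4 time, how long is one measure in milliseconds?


Let's work it out.
Quarter-note beat duration = 60000 / 103 ms
Beats per measure (4/4) = 4
One measure = 4 × 60000 / 103 = 240000 / 103 ms
= 2330.1 ms


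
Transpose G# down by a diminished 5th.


Let's work it out.
diminished 5th: 5 letter names, 6 semitones
Letter: G - 4 → C
Pitch: G# - 6 semitones, spelled as a C → C##
= C##


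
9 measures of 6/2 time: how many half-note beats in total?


Time signature 6/2: the bottom number 2 means the half note gets one count
The top number 6 means 6 half-note beats per measure
Total = 6 × 9 measures
= 54 half-note beats


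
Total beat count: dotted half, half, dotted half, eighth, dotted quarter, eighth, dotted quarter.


Working:
Beat values:
  dotted half = 3 beats
  half = 2 beats
  dotted half = 3 beats
  eighth = 0.5 beats
  dotted quarter = 1.5 beats
  eighth = 0.5 beats
  dotted quarter = 1.5 beats
Sum = 3 + 2 + 3 + 0.5 + 1.5 + 0.5 + 1.5
= 12 beats


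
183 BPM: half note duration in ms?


Let's work it out.
One quarter-note beat = 60000 / BPM = 60000 / 183 ms
Half note = 2 × quarter note
Duration = 2 × 60000 / 183 = 120000 / 183
= 655.7 ms


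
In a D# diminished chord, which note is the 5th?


Reasoning:
Diminished triad = root + minor 3rd (3 semitones) + diminished 5th (6 semitones)
A triad on D# stacks thirds, so the chord tones use letter names D-F-A
Root: D#
Minor 3rd above D#: F#
Diminished 5th above D#: A
The 5th = A


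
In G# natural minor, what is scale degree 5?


Let's work it out.
Natural minor scale pattern: W-H-W-W-H-W-W (2-1-2-2-1-2-2 semitones)
Starting from G#:
  G# + 2 semitones → A#
  A# + 1 semitone → B
  B + 2 semitones → C#
  C# + 2 semitones → D#
  D# + 1 semitone → E
  E + 2 semitones → F#
  F# + 2 semitones → G#
Scale: G# A# B C# D# E F#
Degree 5 = D#


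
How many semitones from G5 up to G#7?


Absolute semitone position = octave×12 + chromatic position
G5: 5×12 + 7 = 67
G#7: 7×12 + 8 = 92
Difference = 92 - 67 = 25
= 25 semitones


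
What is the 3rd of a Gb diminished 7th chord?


Diminished 7th chord = root + minor 3rd + diminished 5th + diminished 7th
Seventh chords stack in thirds, so the letter names are G-B-D-F
Root: Gb
Minor 3rd above Gb: Bbb
Diminished 5th above Gb: Dbb
Diminished 7th above Gb: Fbb
The 3rd = Bbb


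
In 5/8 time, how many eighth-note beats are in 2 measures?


Step by step:
Time signature 5/8: the bottom number 8 means the eighth note gets one count
The top number 5 means 5 eighth-note beats per measure
Total = 5 × 2 measures
= 10 eighth-note beats


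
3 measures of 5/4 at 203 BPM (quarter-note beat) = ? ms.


Solution.
Quarter-note beat duration = 60000 / 203 ms
Beats per measure (5/4) = 5
One measure = 5 × 60000 / 203 = 300000 / 203 ms
3 measures = 3 × 300000 / 203 = 900000 / 203
= 4433.5 ms


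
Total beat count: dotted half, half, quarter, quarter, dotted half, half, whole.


Beat values:
  dotted half = 3 beats
  half = 2 beats
  quarter = 1 beat
  quarter = 1 beat
  dotted half = 3 beats
  half = 2 beats
  whole = 4 beats
Sum = 3 + 2 + 1 + 1 + 3 + 2 + 4
= 16 beats


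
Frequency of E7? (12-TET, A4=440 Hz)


Solution.
f = 440 × 2^(n/12) where n = semitones from A4
E7: 31 semitones from A4
f = 440 × 2^(31/12)
f = 2637.02 Hz


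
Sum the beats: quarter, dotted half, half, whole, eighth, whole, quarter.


Beat values:
  quarter = 1 beat
  dotted half = 3 beats
  half = 2 beats
  whole = 4 beats
  eighth = 0.5 beats
  whole = 4 beats
  quarter = 1 beat
Sum = 1 + 3 + 2 + 4 + 0.5 + 4 + 1
= 15.5 beats


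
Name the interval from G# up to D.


Letter names: G → D spans 5 letter names → a 5th
Semitones: G# → D = 6 half-steps
A 5th of 6 semitones is a diminished 5th
= diminished 5th


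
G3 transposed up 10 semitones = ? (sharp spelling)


Reasoning:
G3: chromatic position 7 in octave 3 → absolute = 3×12 + 7 = 43
Transpose up 10: 43 + 10 = 53
53 = 4×12 + 5 → F in octave 4
Result = F4


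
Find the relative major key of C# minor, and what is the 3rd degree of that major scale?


Reasoning:
The relative major shares the key signature and is a minor 3rd above the minor tonic
A minor 3rd above C# is E
→ relative major of C# minor is E major
E major scale: E F# G# A B C# D#
= E major; 3rd degree = G#


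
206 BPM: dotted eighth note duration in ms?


Working:
One quarter-note beat = 60000 / BPM = 60000 / 206 ms
Dotted eighth note = 3/4 × quarter note
Duration = 3/4 × 60000 / 206 = 45000 / 206
= 218.4 ms


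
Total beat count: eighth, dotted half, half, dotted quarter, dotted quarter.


Step by step:
Beat values:
  eighth = 0.5 beats
  dotted half = 3 beats
  half = 2 beats
  dotted quarter = 1.5 beats
  dotted quarter = 1.5 beats
Sum = 0.5 + 3 + 2 + 1.5 + 1.5
= 8.5 beats


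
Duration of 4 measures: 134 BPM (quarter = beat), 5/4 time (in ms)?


Working:
Quarter-note beat duration = 60000 / 134 ms
Beats per measure (5/4) = 5
One measure = 5 × 60000 / 134 = 300000 / 134 ms
4 measures = 4 × 300000 / 134 = 1200000 / 134
= 8955.2 ms


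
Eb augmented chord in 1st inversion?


Working:
Root position: Eb G B
1st inversion: move root up an octave
Bass note: G
Notes (bottom to top) = G B Eb


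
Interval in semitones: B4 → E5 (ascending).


Step by step:
Absolute semitone position = octave×12 + chromatic position
B4: 4×12 + 11 = 59
E5: 5×12 + 4 = 64
Difference = 64 - 59 = 5
= 5 semitones


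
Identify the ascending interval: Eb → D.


Letter names: E → D spans 7 letter names → a 7th
Semitones: Eb → D = 11 half-steps
A 7th of 11 semitones is a major 7th
= major 7th


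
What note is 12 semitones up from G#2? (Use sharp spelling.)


Let's work it out.
G#2: chromatic position 8 in octave 2 → absolute = 2×12 + 8 = 32
Transpose up 12: 32 + 12 = 44
44 = 3×12 + 8 → G# in octave 3
Result = G#3


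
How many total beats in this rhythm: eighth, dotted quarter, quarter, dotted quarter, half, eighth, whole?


Step by step:
Beat values:
  eighth = 0.5 beats
  dotted quarter = 1.5 beats
  quarter = 1 beat
  dotted quarter = 1.5 beats
  half = 2 beats
  eighth = 0.5 beats
  whole = 4 beats
Sum = 0.5 + 1.5 + 1 + 1.5 + 2 + 0.5 + 4
= 11 beats


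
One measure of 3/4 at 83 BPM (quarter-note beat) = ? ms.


Quarter-note beat duration = 60000 / 83 ms
Beats per measure (3/4) = 3
One measure = 3 × 60000 / 83 = 180000 / 83 ms
= 2168.7 ms


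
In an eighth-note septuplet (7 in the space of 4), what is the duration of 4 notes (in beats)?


Septuplet: 7 notes occupy the space of 4 eighth notes
Space = 4 × 1/2 = 2 beats
Each septuplet note = 2 / 7 = 2/7 beats
4 notes = 4 × 2/7 = 8/7
= 8/7 beats


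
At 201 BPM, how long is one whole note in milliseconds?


One quarter-note beat = 60000 / BPM = 60000 / 201 ms
Whole note = 4 × quarter note
Duration = 4 × 60000 / 201 = 240000 / 201
= 1194.0 ms


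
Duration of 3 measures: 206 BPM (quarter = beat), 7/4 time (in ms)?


Let's work it out.
Quarter-note beat duration = 60000 / 206 ms
Beats per measure (7/4) = 7
One measure = 7 × 60000 / 206 = 420000 / 206 ms
3 measures = 3 × 420000 / 206 = 1260000 / 206
= 6116.5 ms


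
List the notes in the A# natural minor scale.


Working:
Natural minor scale pattern: W-H-W-W-H-W-W (2-1-2-2-1-2-2 semitones)
Starting from A#:
  A# + 2 semitones → B#
  B# + 1 semitone → C#
  C# + 2 semitones → D#
  D# + 2 semitones → E#
  E# + 1 semitone → F#
  F# + 2 semitones → G#
  G# + 2 semitones → A#
Scale = A# B# C# D# E# F# G#


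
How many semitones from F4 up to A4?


Absolute semitone position = octave×12 + chromatic position
F4: 4×12 + 5 = 53
A4: 4×12 + 9 = 57
Difference = 57 - 53 = 4
= 4 semitones


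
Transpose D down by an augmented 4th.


Step by step:
augmented 4th: 4 letter names, 6 semitones
Letter: D - 3 → A
Pitch: D - 6 semitones, spelled as an A → Ab
= Ab


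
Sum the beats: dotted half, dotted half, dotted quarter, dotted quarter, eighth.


Reasoning:
Beat values:
  dotted half = 3 beats
  dotted half = 3 beats
  dotted quarter = 1.5 beats
  dotted quarter = 1.5 beats
  eighth = 0.5 beats
Sum = 3 + 3 + 1.5 + 1.5 + 0.5
= 9.5 beats


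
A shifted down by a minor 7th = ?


Solution.
minor 7th: 7 letter names, 10 semitones
Letter: A - 6 → B
Pitch: A - 10 semitones, spelled as a B → B
= B


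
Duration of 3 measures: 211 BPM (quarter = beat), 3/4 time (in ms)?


Reasoning:
Quarter-note beat duration = 60000 / 211 ms
Beats per measure (3/4) = 3
One measure = 3 × 60000 / 211 = 180000 / 211 ms
3 measures = 3 × 180000 / 211 = 540000 / 211
= 2559.2 ms


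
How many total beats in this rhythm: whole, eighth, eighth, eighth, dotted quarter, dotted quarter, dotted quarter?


Working:
Beat values:
  whole = 4 beats
  eighth = 0.5 beats
  eighth = 0.5 beats
  eighth = 0.5 beats
  dotted quarter = 1.5 beats
  dotted quarter = 1.5 beats
  dotted quarter = 1.5 beats
Sum = 4 + 0.5 + 0.5 + 0.5 + 1.5 + 1.5 + 1.5
= 10 beats


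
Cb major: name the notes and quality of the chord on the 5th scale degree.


Working:
Cb major scale: Cb Db Eb Fb Gb Ab Bb
Diatonic triad on degree 5 stacks scale notes 5, 7, 2: Gb Bb Db
Gb→Bb = 4 semitones; Gb→Db = 7 semitones → major triad
= Gb Bb Db (major)


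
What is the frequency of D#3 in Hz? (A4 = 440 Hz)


Solution.
f = 440 × 2^(n/12) where n = semitones from A4
D#3: -18 semitones from A4
f = 440 × 2^(-18/12)
f = 155.56 Hz


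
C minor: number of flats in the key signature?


Working:
Flat minor keys: A(0), D(1), G(2), C(3), F(4), Bb(5), Eb(6), Ab(7)
C minor has 3 flats
Order of flats: Bb Eb Ab Db Gb Cb Fb → first 3: Bb, Eb, Ab
= 3 flats


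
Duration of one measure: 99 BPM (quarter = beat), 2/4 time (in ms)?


Solution.
Quarter-note beat duration = 60000 / 99 ms
Beats per measure (2/4) = 2
One measure = 2 × 60000 / 99 = 120000 / 99 ms
= 1212.1 ms


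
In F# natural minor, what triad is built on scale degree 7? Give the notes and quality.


Working:
F# natural minor scale: F# G# A B C# D E
Diatonic triad on degree 7 stacks scale notes 7, 2, 4: E G# B
E→G# = 4 semitones; E→B = 7 semitones → major triad
= E G# B (major)


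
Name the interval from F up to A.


Reasoning:
Letter names: F → A spans 3 letter names → a 3rd
Semitones: F → A = 4 half-steps
A 3rd of 4 semitones is a major 3rd
= major 3rd


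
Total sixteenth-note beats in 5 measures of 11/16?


Time signature 11/16: the bottom number 16 means the sixteenth note gets one count
The top number 11 means 11 sixteenth-note beats per measure
Total = 11 × 5 measures
= 55 sixteenth-note beats


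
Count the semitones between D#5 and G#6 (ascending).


Absolute semitone position = octave×12 + chromatic position
D#5: 5×12 + 3 = 63
G#6: 6×12 + 8 = 80
Difference = 80 - 63 = 17
= 17 semitones


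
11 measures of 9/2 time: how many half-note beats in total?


Reasoning:
Time signature 9/2: the bottom number 2 means the half note gets one count
The top number 9 means 9 half-note beats per measure
Total = 9 × 11 measures
= 99 half-note beats


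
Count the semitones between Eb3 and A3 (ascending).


Absolute semitone position = octave×12 + chromatic position
Eb3: 3×12 + 3 = 39
A3: 3×12 + 9 = 45
Difference = 45 - 39 = 6
= 6 semitones


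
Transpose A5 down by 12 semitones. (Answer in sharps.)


Solution.
A5: chromatic position 9 in octave 5 → absolute = 5×12 + 9 = 69
Transpose down 12: 69 - 12 = 57
57 = 4×12 + 9 → A in octave 4
Result = A4


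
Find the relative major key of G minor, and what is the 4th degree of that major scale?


Step by step:
The relative major shares the key signature and is a minor 3rd above the minor tonic
A minor 3rd above G is Bb
→ relative major of G minor is Bb major
Bb major scale: Bb C D Eb F G A
= Bb major; 4th degree = Eb


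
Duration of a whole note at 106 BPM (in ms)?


Let's work it out.
One quarter-note beat = 60000 / BPM = 60000 / 106 ms
Whole note = 4 × quarter note
Duration = 4 × 60000 / 106 = 240000 / 106
= 2264.2 ms


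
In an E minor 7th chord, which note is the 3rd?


Minor 7th chord = root + minor 3rd + perfect 5th + minor 7th
Seventh chords stack in thirds, so the letter names are E-G-B-D
Root: E
Minor 3rd above E: G
Perfect 5th above E: B
Minor 7th above E: D
The 3rd = G


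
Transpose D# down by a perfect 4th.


Solution.
perfect 4th: 4 letter names, 5 semitones
Letter: D - 3 → A
Pitch: D# - 5 semitones, spelled as an A → A#
= A#


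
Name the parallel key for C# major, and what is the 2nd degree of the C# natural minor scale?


Parallel keys share the same tonic but differ in mode
C# major → parallel is C# minor
C# natural minor scale: C# D# E F# G# A B
= C# minor; 2nd degree = D#


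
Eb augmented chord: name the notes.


Solution.
Augmented triad = root + major 3rd (4 semitones) + augmented 5th (8 semitones)
A triad on Eb stacks thirds, so the chord tones use letter names E-G-B
Root: Eb
Major 3rd above Eb: G
Augmented 5th above Eb: B
Chord = Eb G B


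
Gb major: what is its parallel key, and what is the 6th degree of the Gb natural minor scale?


Solution.
Parallel keys share the same tonic but differ in mode
Gb major → parallel is Gb minor
Gb natural minor scale: Gb Ab Bbb Cb Db Ebb Fb
= Gb minor; 6th degree = Ebb


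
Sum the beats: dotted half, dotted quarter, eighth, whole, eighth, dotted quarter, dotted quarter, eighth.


Let's work it out.
Beat values:
  dotted half = 3 beats
  dotted quarter = 1.5 beats
  eighth = 0.5 beats
  whole = 4 beats
  eighth = 0.5 beats
  dotted quarter = 1.5 beats
  dotted quarter = 1.5 beats
  eighth = 0.5 beats
Sum = 3 + 1.5 + 0.5 + 4 + 0.5 + 1.5 + 1.5 + 0.5
= 13 beats


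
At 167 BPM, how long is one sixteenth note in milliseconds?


Reasoning:
One quarter-note beat = 60000 / BPM = 60000 / 167 ms
Sixteenth note = 1/4 × quarter note
Duration = 1/4 × 60000 / 167 = 15000 / 167
= 89.8 ms


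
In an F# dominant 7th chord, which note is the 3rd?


Step by step:
Dominant 7th chord = root + major 3rd + perfect 5th + minor 7th
Seventh chords stack in thirds, so the letter names are F-A-C-E
Root: F#
Major 3rd above F#: A#
Perfect 5th above F#: C#
Minor 7th above F#: E
The 3rd = A#


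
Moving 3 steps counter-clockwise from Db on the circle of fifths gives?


Each counter-clockwise step moves down a perfect 5th (= up a perfect 4th)
From Db: Db → F#/Gb → B → E
= E


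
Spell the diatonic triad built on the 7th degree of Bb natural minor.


Reasoning:
Bb natural minor scale: Bb C Db Eb F Gb Ab
Diatonic triad on degree 7 stacks scale notes 7, 2, 4: Ab C Eb
Ab→C = 4 semitones; Ab→Eb = 7 semitones → major triad
= Ab C Eb (major)


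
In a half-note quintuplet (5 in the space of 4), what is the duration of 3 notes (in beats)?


Working:
Quintuplet: 5 notes occupy the space of 4 half notes
Space = 4 × 2 = 8 beats
Each quintuplet note = 8 / 5 = 8/5 beats
3 notes = 3 × 8/5 = 24/5
= 24/5 beats


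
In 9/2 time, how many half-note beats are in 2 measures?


Reasoning:
Time signature 9/2: the bottom number 2 means the half note gets one count
The top number 9 means 9 half-note beats per measure
Total = 9 × 2 measures
= 18 half-note beats


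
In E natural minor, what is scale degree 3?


Working:
Natural minor scale pattern: W-H-W-W-H-W-W (2-1-2-2-1-2-2 semitones)
Starting from E:
  E + 2 semitones → F#
  F# + 1 semitone → G
  G + 2 semitones → A
  A + 2 semitones → B
  B + 1 semitone → C
  C + 2 semitones → D
  D + 2 semitones → E
Scale: E F# G A B C D
Degree 3 = G


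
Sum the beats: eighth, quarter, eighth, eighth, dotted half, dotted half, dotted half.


Beat values:
  eighth = 0.5 beats
  quarter = 1 beat
  eighth = 0.5 beats
  eighth = 0.5 beats
  dotted half = 3 beats
  dotted half = 3 beats
  dotted half = 3 beats
Sum = 0.5 + 1 + 0.5 + 0.5 + 3 + 3 + 3
= 11.5 beats


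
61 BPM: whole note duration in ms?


One quarter-note beat = 60000 / BPM = 60000 / 61 ms
Whole note = 4 × quarter note
Duration = 4 × 60000 / 61 = 240000 / 61
= 3934.4 ms


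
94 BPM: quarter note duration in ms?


Solution.
One quarter-note beat = 60000 / BPM = 60000 / 94 ms
Duration = 60000 / 94
= 638.3 ms


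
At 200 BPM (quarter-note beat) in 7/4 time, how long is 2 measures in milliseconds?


Step by step:
Quarter-note beat duration = 60000 / 200 ms
Beats per measure (7/4) = 7
One measure = 7 × 60000 / 200 = 420000 / 200 ms
2 measures = 2 × 420000 / 200 = 840000 / 200
= 4200.0 ms


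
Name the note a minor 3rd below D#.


Working:
A 3rd spans 3 letter names, so from D we land on B
A minor 3rd = 3 semitones below D#
Spell B at that pitch: B#
= B#


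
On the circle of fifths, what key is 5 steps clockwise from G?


Each clockwise step on the circle of fifths moves up a perfect 5th
From G: G → D → A → E → B → F#/Gb
= F#/Gb


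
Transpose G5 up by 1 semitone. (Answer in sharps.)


Let's work it out.
G5: chromatic position 7 in octave 5 → absolute = 5×12 + 7 = 67
Transpose up 1: 67 + 1 = 68
68 = 5×12 + 8 → G# in octave 5
Result = G#5


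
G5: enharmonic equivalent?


Let's work it out.
Enharmonic notes sound the same pitch but are spelled with different letter names
G and F## name the same pitch class
= F##5


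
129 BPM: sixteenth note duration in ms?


One quarter-note beat = 60000 / BPM = 60000 / 129 ms
Sixteenth note = 1/4 × quarter note
Duration = 1/4 × 60000 / 129 = 15000 / 129
= 116.3 ms


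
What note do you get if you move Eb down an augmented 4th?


Solution.
augmented 4th: 4 letter names, 6 semitones
Letter: E - 3 → B
Pitch: Eb - 6 semitones, spelled as a B → Bbb
= Bbb


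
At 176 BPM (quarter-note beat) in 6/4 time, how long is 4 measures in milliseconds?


Working:
Quarter-note beat duration = 60000 / 176 ms
Beats per measure (6/4) = 6
One measure = 6 × 60000 / 176 = 360000 / 176 ms
4 measures = 4 × 360000 / 176 = 1440000 / 176
= 8181.8 ms


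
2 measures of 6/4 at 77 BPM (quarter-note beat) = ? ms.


Working:
Quarter-note beat duration = 60000 / 77 ms
Beats per measure (6/4) = 6
One measure = 6 × 60000 / 77 = 360000 / 77 ms
2 measures = 2 × 360000 / 77 = 720000 / 77
= 9350.6 ms


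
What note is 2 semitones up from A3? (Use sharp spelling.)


Solution.
A3: chromatic position 9 in octave 3 → absolute = 3×12 + 9 = 45
Transpose up 2: 45 + 2 = 47
47 = 3×12 + 11 → B in octave 3
Result = B3


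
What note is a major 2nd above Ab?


A 2nd spans 2 letter names, so from A we land on B
A major 2nd = 2 semitones above Ab
Spell B at that pitch: Bb
= Bb


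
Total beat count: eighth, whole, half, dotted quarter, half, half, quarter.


Let's work it out.
Beat values:
  eighth = 0.5 beats
  whole = 4 beats
  half = 2 beats
  dotted quarter = 1.5 beats
  half = 2 beats
  half = 2 beats
  quarter = 1 beat
Sum = 0.5 + 4 + 2 + 1.5 + 2 + 2 + 1
= 13 beats


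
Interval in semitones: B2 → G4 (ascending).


Working:
Absolute semitone position = octave×12 + chromatic position
B2: 2×12 + 11 = 35
G4: 4×12 + 7 = 55
Difference = 55 - 35 = 20
= 20 semitones


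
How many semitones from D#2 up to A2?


Reasoning:
Absolute semitone position = octave×12 + chromatic position
D#2: 2×12 + 3 = 27
A2: 2×12 + 9 = 33
Difference = 33 - 27 = 6
= 6 semitones


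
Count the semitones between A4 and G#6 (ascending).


Solution.
Absolute semitone position = octave×12 + chromatic position
A4: 4×12 + 9 = 57
G#6: 6×12 + 8 = 80
Difference = 80 - 57 = 23
= 23 semitones


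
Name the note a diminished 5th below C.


Working:
A 5th spans 5 letter names, so from C we land on F
A diminished 5th = 6 semitones below C
Spell F at that pitch: F#
= F#


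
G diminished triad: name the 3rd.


Diminished triad = root + minor 3rd (3 semitones) + diminished 5th (6 semitones)
A triad on G stacks thirds, so the chord tones use letter names G-B-D
Root: G
Minor 3rd above G: Bb
Diminished 5th above G: Db
The 3rd = Bb


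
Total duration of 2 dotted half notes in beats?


Step by step:
Base half note = 2 beats
Dot 1 adds half the previous value: +1
One dotted half = 2 + 1 = 3
2 of them = 2 × 3 = 6
= 6 beats


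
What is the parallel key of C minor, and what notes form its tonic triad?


Working:
Parallel keys share the same tonic but differ in mode
C minor → parallel is C major
Tonic triad of C major = C E G
= C major; triad = C E G


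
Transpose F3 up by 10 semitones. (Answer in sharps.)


Working:
F3: chromatic position 5 in octave 3 → absolute = 3×12 + 5 = 41
Transpose up 10: 41 + 10 = 51
51 = 4×12 + 3 → D# in octave 4
Result = D#4


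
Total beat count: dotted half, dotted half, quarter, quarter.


Reasoning:
Beat values:
  dotted half = 3 beats
  dotted half = 3 beats
  quarter = 1 beat
  quarter = 1 beat
Sum = 3 + 3 + 1 + 1
= 8 beats


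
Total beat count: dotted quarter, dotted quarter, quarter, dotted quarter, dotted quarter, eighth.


Reasoning:
Beat values:
  dotted quarter = 1.5 beats
  dotted quarter = 1.5 beats
  quarter = 1 beat
  dotted quarter = 1.5 beats
  dotted quarter = 1.5 beats
  eighth = 0.5 beats
Sum = 1.5 + 1.5 + 1 + 1.5 + 1.5 + 0.5
= 7.5 beats


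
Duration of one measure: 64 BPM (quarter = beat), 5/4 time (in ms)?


Reasoning:
Quarter-note beat duration = 60000 / 64 ms
Beats per measure (5/4) = 5
One measure = 5 × 60000 / 64 = 300000 / 64 ms
= 4687.5 ms


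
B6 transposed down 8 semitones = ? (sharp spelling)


Let's work it out.
B6: chromatic position 11 in octave 6 → absolute = 6×12 + 11 = 83
Transpose down 8: 83 - 8 = 75
75 = 6×12 + 3 → D# in octave 6
Result = D#6


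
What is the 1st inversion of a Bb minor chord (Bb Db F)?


Step by step:
Root position: Bb Db F
1st inversion: move root up an octave
Bass note: Db
Notes (bottom to top) = Db F Bb
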